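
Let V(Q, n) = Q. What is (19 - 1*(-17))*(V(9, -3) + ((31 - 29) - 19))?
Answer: -288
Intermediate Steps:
(19 - 1*(-17))*(V(9, -3) + ((31 - 29) - 19)) = (19 - 1*(-17))*(9 + ((31 - 29) - 19)) = (19 + 17)*(9 + (2 - 19)) = 36*(9 - 17) = 36*(-8) = -288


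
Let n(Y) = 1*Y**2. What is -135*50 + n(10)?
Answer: -6650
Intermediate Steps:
n(Y) = Y**2
-135*50 + n(10) = -135*50 + 10**2 = -6750 + 100 = -6650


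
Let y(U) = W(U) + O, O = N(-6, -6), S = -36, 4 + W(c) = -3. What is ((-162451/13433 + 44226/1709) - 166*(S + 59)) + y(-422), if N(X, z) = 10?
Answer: -87264484456/22956997 ≈ -3801.2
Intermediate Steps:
W(c) = -7 (W(c) = -4 - 3 = -7)
O = 10
y(U) = 3 (y(U) = -7 + 10 = 3)
((-162451/13433 + 44226/1709) - 166*(S + 59)) + y(-422) = ((-162451/13433 + 44226/1709) - 166*(-36 + 59)) + 3 = ((-162451*1/13433 + 44226*(1/1709)) - 166*23) + 3 = ((-162451/13433 + 44226/1709) - 3818) + 3 = (316459099/22956997 - 3818) + 3 = -87333355447/22956997 + 3 = -87264484456/22956997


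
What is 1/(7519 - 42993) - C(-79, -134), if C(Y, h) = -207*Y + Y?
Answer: -577303877/35474 ≈ -16274.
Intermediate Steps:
C(Y, h) = -206*Y
1/(7519 - 42993) - C(-79, -134) = 1/(7519 - 42993) - (-206)*(-79) = 1/(-35474) - 1*16274 = -1/35474 - 16274 = -577303877/35474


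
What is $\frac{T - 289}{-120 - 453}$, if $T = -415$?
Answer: $\frac{704}{573} \approx 1.2286$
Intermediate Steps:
$\frac{T - 289}{-120 - 453} = \frac{-415 - 289}{-120 - 453} = - \frac{704}{-573} = \left(-704\right) \left(- \frac{1}{573}\right) = \frac{704}{573}$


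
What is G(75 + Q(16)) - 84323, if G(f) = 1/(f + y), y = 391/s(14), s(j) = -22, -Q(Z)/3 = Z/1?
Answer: -17117547/203 ≈ -84323.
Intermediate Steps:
Q(Z) = -3*Z (Q(Z) = -3*Z/1 = -3*Z)
y = -391/22 (y = 391/(-22) = 391*(-1/22) = -391/22 ≈ -17.773)
G(f) = 1/(-391/22 + f) (G(f) = 1/(f - 391/22) = 1/(-391/22 + f))
G(75 + Q(16)) - 84323 = 22/(-391 + 22*(75 - 3*16)) - 84323 = 22/(-391 + 22*(75 - 48)) - 84323 = 22/(-391 + 22*27) - 84323 = 22/(-391 + 594) - 84323 = 22/203 - 84323 = -17117547/203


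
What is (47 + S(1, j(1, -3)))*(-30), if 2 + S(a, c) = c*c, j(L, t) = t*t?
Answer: -3780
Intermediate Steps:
j(L, t) = t**2
S(a, c) = -2 + c**2 (S(a, c) = -2 + c*c = -2 + c**2)
(47 + S(1, j(1, -3)))*(-30) = (47 + (-2 + ((-3)**2)**2))*(-30) = (47 + (-2 + 9**2))*(-30) = (47 + (-2 + 81))*(-30) = (47 + 79)*(-30) = 126*(-30) = -3780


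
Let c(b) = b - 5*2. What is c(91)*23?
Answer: 1863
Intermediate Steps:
c(b) = -10 + b (c(b) = b - 10 = -10 + b)
c(91)*23 = (-10 + 91)*23 = 81*23 = 1863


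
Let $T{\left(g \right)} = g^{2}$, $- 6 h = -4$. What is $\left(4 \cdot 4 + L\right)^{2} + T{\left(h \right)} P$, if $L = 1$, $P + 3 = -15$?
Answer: $281$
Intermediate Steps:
$P = -18$ ($P = -3 - 15 = -18$)
$h = \frac{2}{3}$ ($h = \left(- \frac{1}{6}\right) \left(-4\right) = \frac{2}{3} \approx 0.66667$)
$\left(4 \cdot 4 + L\right)^{2} + T{\left(h \right)} P = \left(4 \cdot 4 + 1\right)^{2} + \left(\frac{2}{3}\right)^{2} \left(-18\right) = \left(16 + 1\right)^{2} + \frac{4}{9} \left(-18\right) = 17^{2} - 8 = 289 - 8 = 281$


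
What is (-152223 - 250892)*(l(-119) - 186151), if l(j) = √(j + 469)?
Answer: 75040260365 - 2015575*√14 ≈ 7.5033e+10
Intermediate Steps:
l(j) = √(469 + j)
(-152223 - 250892)*(l(-119) - 186151) = (-152223 - 250892)*(√(469 - 119) - 186151) = -403115*(√350 - 186151) = -403115*(5*√14 - 186151) = -403115*(-186151 + 5*√14) = 75040260365 - 2015575*√14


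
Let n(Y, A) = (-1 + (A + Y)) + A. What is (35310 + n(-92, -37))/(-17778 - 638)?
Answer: -35143/18416 ≈ -1.9083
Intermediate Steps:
n(Y, A) = -1 + Y + 2*A (n(Y, A) = (-1 + A + Y) + A = -1 + Y + 2*A)
(35310 + n(-92, -37))/(-17778 - 638) = (35310 + (-1 - 92 + 2*(-37)))/(-17778 - 638) = (35310 + (-1 - 92 - 74))/(-18416) = (35310 - 167)*(-1/18416) = 35143*(-1/18416) = -35143/18416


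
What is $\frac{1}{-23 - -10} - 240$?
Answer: $- \frac{3121}{13} \approx -240.08$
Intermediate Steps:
$\frac{1}{-23 - -10} - 240 = \frac{1}{-23 + 10} - 240 = \frac{1}{-13} - 240 = - \frac{1}{13} - 240 = - \frac{3121}{13}$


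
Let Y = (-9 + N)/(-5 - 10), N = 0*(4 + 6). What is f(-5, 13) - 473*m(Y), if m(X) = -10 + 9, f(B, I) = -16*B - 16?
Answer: 537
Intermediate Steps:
f(B, I) = -16 - 16*B
N = 0 (N = 0*10 = 0)
Y = 3/5 (Y = (-9 + 0)/(-5 - 10) = -9/(-15) = -9*(-1/15) = 3/5 ≈ 0.60000)
m(X) = -1
f(-5, 13) - 473*m(Y) = (-16 - 16*(-5)) - 473*(-1) = (-16 + 80) + 473 = 64 + 473 = 537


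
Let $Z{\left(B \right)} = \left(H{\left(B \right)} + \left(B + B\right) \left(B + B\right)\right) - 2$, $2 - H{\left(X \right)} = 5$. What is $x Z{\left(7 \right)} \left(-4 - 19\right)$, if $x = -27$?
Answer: $118611$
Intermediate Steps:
$H{\left(X \right)} = -3$ ($H{\left(X \right)} = 2 - 5 = -3$)
$Z{\left(B \right)} = -5 + 4 B^{2}$ ($Z{\left(B \right)} = \left(-3 + \left(B + B\right) \left(B + B\right)\right) - 2 = \left(-3 + 2 B 2 B\right) - 2 = \left(-3 + 4 B^{2}\right) - 2 = -5 + 4 B^{2}$)
$x Z{\left(7 \right)} \left(-4 - 19\right) = - 27 \left(-5 + 4 \cdot 7^{2}\right) \left(-4 - 19\right) = - 27 \left(-5 + 4 \cdot 49\right) \left(-23\right) = - 27 \left(-5 + 196\right) \left(-23\right) = \left(-27\right) 191 \left(-23\right) = \left(-5157\right) \left(-23\right) = 118611$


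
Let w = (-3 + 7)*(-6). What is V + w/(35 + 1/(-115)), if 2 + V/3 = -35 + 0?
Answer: -56178/503 ≈ -111.69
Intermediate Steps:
V = -111 (V = -6 + 3*(-35 + 0) = -6 + 3*(-35) = -6 - 105 = -111)
w = -24 (w = 4*(-6) = -24)
V + w/(35 + 1/(-115)) = -111 - 24/(35 + 1/(-115)) = -111 - 24/(35 - 1/115) = -111 - 24/(4024/115) = -111 + (115/4024)*(-24) = -111 - 345/503 = -56178/503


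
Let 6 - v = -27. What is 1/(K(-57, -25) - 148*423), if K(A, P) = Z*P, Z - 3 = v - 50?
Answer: -1/62254 ≈ -1.6063e-5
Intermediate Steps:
v = 33 (v = 6 - 1*(-27) = 6 + 27 = 33)
Z = -14 (Z = 3 + (33 - 50) = 3 - 17 = -14)
K(A, P) = -14*P
1/(K(-57, -25) - 148*423) = 1/(-14*(-25) - 148*423) = 1/(350 - 62604) = 1/(-62254) = -1/62254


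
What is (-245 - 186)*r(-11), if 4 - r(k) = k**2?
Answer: 50427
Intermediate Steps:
r(k) = 4 - k**2
(-245 - 186)*r(-11) = (-245 - 186)*(4 - 1*(-11)**2) = -431*(4 - 1*121) = -431*(4 - 121) = -431*(-117) = 50427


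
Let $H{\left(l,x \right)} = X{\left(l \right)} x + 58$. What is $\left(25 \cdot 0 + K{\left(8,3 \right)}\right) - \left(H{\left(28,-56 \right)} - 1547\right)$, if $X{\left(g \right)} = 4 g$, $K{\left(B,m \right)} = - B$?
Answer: $7753$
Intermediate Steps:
$H{\left(l,x \right)} = 58 + 4 l x$ ($H{\left(l,x \right)} = 4 l x + 58 = 58 + 4 l x$)
$\left(25 \cdot 0 + K{\left(8,3 \right)}\right) - \left(H{\left(28,-56 \right)} - 1547\right) = \left(25 \cdot 0 - 8\right) - \left(\left(58 + 4 \cdot 28 \left(-56\right)\right) - 1547\right) = \left(0 - 8\right) - \left(\left(58 - 6272\right) - 1547\right) = -8 - \left(-6214 - 1547\right) = -8 - -7761 = -8 + 7761 = 7753$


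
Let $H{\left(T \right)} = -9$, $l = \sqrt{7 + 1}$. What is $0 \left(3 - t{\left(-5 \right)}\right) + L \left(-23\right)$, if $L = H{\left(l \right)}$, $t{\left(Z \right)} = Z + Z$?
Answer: $207$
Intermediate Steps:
$t{\left(Z \right)} = 2 Z$
$l = 2 \sqrt{2}$ ($l = \sqrt{8} = 2 \sqrt{2} \approx 2.8284$)
$L = -9$
$0 \left(3 - t{\left(-5 \right)}\right) + L \left(-23\right) = 0 \left(3 - 2 \left(-5\right)\right) - -207 = 0 \left(3 - -10\right) + 207 = 0 \left(3 + 10\right) + 207 = 0 \cdot 13 + 207 = 0 + 207 = 207$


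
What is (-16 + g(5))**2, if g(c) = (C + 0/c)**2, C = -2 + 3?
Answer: 225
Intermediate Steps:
C = 1
g(c) = 1 (g(c) = (1 + 0/c)**2 = (1 + 0)**2 = 1**2 = 1)
(-16 + g(5))**2 = (-16 + 1)**2 = (-15)**2 = 225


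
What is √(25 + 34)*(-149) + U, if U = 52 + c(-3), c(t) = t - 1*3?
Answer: 46 - 149*√59 ≈ -1098.5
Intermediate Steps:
c(t) = -3 + t (c(t) = t - 3 = -3 + t)
U = 46 (U = 52 + (-3 - 3) = 52 - 6 = 46)
√(25 + 34)*(-149) + U = √(25 + 34)*(-149) + 46 = √59*(-149) + 46 = -149*√59 + 46 = 46 - 149*√59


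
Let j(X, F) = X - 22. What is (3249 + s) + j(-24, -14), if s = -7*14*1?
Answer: 3105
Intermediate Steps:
j(X, F) = -22 + X
s = -98 (s = -98*1 = -98)
(3249 + s) + j(-24, -14) = (3249 - 98) + (-22 - 24) = 3151 - 46 = 3105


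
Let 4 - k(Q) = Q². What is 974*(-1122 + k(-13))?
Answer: -1253538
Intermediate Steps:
k(Q) = 4 - Q²
974*(-1122 + k(-13)) = 974*(-1122 + (4 - 1*(-13)²)) = 974*(-1122 + (4 - 1*169)) = 974*(-1122 + (4 - 169)) = 974*(-1122 - 165) = 974*(-1287) = -1253538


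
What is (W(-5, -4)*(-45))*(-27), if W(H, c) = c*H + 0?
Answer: 24300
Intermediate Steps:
W(H, c) = H*c (W(H, c) = H*c + 0 = H*c)
(W(-5, -4)*(-45))*(-27) = (-5*(-4)*(-45))*(-27) = (20*(-45))*(-27) = -900*(-27) = 24300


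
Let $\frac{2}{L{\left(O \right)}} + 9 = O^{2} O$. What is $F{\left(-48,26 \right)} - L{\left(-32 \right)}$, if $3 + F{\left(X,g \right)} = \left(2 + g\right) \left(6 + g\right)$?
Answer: $\frac{29269863}{32777} \approx 893.0$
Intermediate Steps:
$L{\left(O \right)} = \frac{2}{-9 + O^{3}}$ ($L{\left(O \right)} = \frac{2}{-9 + O^{2} O} = \frac{2}{-9 + O^{3}}$)
$F{\left(X,g \right)} = -3 + \left(2 + g\right) \left(6 + g\right)$
$F{\left(-48,26 \right)} - L{\left(-32 \right)} = \left(9 + 26^{2} + 8 \cdot 26\right) - \frac{2}{-9 + \left(-32\right)^{3}} = \left(9 + 676 + 208\right) - \frac{2}{-9 - 32768} = 893 - \frac{2}{-32777} = 893 - 2 \left(- \frac{1}{32777}\right) = 893 - - \frac{2}{32777} = 893 + \frac{2}{32777} = \frac{29269863}{32777}$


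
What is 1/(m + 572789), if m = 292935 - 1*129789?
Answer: 1/735935 ≈ 1.3588e-6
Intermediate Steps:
m = 163146 (m = 292935 - 129789 = 163146)
1/(m + 572789) = 1/(163146 + 572789) = 1/735935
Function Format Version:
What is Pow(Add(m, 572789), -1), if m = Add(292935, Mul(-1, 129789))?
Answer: Rational(1, 735935) ≈ 1.3588e-6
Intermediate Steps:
m = 163146 (m = Add(292935, -129789) = 163146)
Pow(Add(m, 572789), -1) = Pow(Add(163146, 572789), -1) = Pow(735935, -1) = Rational(1, 735935)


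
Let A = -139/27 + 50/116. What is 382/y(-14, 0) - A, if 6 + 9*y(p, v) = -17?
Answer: -5214007/36018 ≈ -144.76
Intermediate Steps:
y(p, v) = -23/9 (y(p, v) = -2/3 + (1/9)*(-17) = -2/3 - 17/9 = -23/9)
A = -7387/1566 (A = -139*1/27 + 50*(1/116) = -139/27 + 25/58 = -7387/1566 ≈ -4.7171)
382/y(-14, 0) - A = 382/(-23/9) - 1*(-7387/1566) = 382*(-9/23) + 7387/1566 = -3438/23 + 7387/1566 = -5214007/36018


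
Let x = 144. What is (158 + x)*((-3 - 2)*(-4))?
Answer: 6040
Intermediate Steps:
(158 + x)*((-3 - 2)*(-4)) = (158 + 144)*((-3 - 2)*(-4)) = 302*(-5*(-4)) = 302*20 = 6040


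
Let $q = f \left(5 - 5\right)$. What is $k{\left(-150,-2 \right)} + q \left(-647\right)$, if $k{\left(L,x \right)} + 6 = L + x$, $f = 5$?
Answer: $-158$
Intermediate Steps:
$q = 0$ ($q = 5 \left(5 - 5\right) = 5 \cdot 0 = 0$)
$k{\left(L,x \right)} = -6 + L + x$ ($k{\left(L,x \right)} = -6 + \left(L + x\right) = -6 + L + x$)
$k{\left(-150,-2 \right)} + q \left(-647\right) = \left(-6 - 150 - 2\right) + 0 \left(-647\right) = -158 + 0 = -158$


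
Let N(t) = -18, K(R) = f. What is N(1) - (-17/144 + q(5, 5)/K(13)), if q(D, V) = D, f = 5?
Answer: -2719/144 ≈ -18.882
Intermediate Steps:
K(R) = 5
N(1) - (-17/144 + q(5, 5)/K(13)) = -18 - (-17/144 + 5/5) = -18 - (-17*1/144 + 5*(⅕)) = -18 - (-17/144 + 1) = -18 - 1*127/144 = -18 - 127/144 = -2719/144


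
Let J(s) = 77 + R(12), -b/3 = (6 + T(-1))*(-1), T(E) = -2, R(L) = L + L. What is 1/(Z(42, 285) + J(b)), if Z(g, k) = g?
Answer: 1/143 ≈ 0.0069930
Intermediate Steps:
R(L) = 2*L
b = 12 (b = -3*(6 - 2)*(-1) = -12*(-1) = -3*(-4) = 12)
J(s) = 101 (J(s) = 77 + 2*12 = 77 + 24 = 101)
1/(Z(42, 285) + J(b)) = 1/(42 + 101) = 1/143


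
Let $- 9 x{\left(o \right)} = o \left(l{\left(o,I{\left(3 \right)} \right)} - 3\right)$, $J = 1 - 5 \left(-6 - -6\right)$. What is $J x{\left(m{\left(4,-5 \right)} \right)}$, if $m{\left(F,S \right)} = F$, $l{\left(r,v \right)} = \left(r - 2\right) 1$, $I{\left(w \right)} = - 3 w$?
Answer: $\frac{4}{9} \approx 0.44444$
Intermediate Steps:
$l{\left(r,v \right)} = -2 + r$ ($l{\left(r,v \right)} = \left(-2 + r\right) 1 = -2 + r$)
$J = 1$ ($J = 1 - 5 \left(-6 + 6\right) = 1 - 0 = 1 + 0 = 1$)
$x{\left(o \right)} = - \frac{o \left(-5 + o\right)}{9}$ ($x{\left(o \right)} = - \frac{o \left(\left(-2 + o\right) - 3\right)}{9} = - \frac{o \left(-5 + o\right)}{9}$)
$J x{\left(m{\left(4,-5 \right)} \right)} = 1 \cdot \frac{1}{9} \cdot 4 \left(5 - 4\right) = 1 \cdot \frac{1}{9} \cdot 4 \cdot 1 = 1 \cdot \frac{4}{9} = \frac{4}{9}$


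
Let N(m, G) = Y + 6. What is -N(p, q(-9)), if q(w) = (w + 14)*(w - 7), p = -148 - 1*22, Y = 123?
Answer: -129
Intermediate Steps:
p = -170 (p = -148 - 22 = -170)
q(w) = (-7 + w)*(14 + w) (q(w) = (14 + w)*(-7 + w) = (-7 + w)*(14 + w))
N(m, G) = 129 (N(m, G) = 123 + 6 = 129)
-N(p, q(-9)) = -1*129 = -129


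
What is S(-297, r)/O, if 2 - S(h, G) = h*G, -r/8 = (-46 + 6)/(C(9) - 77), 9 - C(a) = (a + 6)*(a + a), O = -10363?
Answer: 47182/1751347 ≈ 0.026940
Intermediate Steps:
C(a) = 9 - 2*a*(6 + a) (C(a) = 9 - (a + 6)*(a + a) = 9 - (6 + a)*2*a = 9 - 2*a*(6 + a))
r = -160/169 (r = -8*(-46 + 6)/((9 - 12*9 - 2*9²) - 77) = -(-320)/((9 - 108 - 2*81) - 77) = -(-320)/((9 - 108 - 162) - 77) = -(-320)/(-261 - 77) = -(-320)/(-338) = -(-320)*(-1)/338 = -8*20/169 = -160/169 ≈ -0.94675)
S(h, G) = 2 - G*h (S(h, G) = 2 - h*G = 2 - G*h)
S(-297, r)/O = (2 - 1*(-160/169)*(-297))/(-10363) = (2 - 47520/169)*(-1/10363) = -47182/169*(-1/10363) = 47182/1751347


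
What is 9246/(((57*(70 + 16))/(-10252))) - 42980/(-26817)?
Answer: -60518393512/3129927 ≈ -19335.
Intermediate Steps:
9246/(((57*(70 + 16))/(-10252))) - 42980/(-26817) = 9246/(((57*86)*(-1/10252))) - 42980*(-1/26817) = 9246/((4902*(-1/10252))) + 6140/3831 = 9246/(-2451/5126) + 6140/3831 = 9246*(-5126/2451) + 6140/3831 = -15798332/817 + 6140/3831 = -60518393512/3129927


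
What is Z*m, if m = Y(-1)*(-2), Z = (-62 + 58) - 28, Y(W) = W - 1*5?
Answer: -384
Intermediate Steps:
Y(W) = -5 + W (Y(W) = W - 5 = -5 + W)
Z = -32 (Z = -4 - 28 = -32)
m = 12 (m = (-5 - 1)*(-2) = -6*(-2) = 12)
Z*m = -32*12 = -384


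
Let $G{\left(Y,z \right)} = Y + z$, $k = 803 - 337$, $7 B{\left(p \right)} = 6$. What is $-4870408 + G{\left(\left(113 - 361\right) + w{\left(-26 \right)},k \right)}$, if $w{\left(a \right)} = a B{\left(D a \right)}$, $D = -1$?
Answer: $- \frac{34091486}{7} \approx -4.8702 \cdot 10^{6}$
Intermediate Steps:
$B{\left(p \right)} = \frac{6}{7}$ ($B{\left(p \right)} = \frac{1}{7} \cdot 6 = \frac{6}{7}$)
$w{\left(a \right)} = \frac{6 a}{7}$ ($w{\left(a \right)} = a \frac{6}{7} = \frac{6 a}{7}$)
$k = 466$
$-4870408 + G{\left(\left(113 - 361\right) + w{\left(-26 \right)},k \right)} = -4870408 + \left(\left(\left(113 - 361\right) + \frac{6}{7} \left(-26\right)\right) + 466\right) = -4870408 + \left(\left(-248 - \frac{156}{7}\right) + 466\right) = -4870408 + \left(- \frac{1892}{7} + 466\right) = -4870408 + \frac{1370}{7} = - \frac{34091486}{7}$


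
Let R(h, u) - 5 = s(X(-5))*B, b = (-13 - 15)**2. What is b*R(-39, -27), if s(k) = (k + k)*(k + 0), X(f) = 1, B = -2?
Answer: 784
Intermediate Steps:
b = 784 (b = (-28)**2 = 784)
s(k) = 2*k**2 (s(k) = (2*k)*k = 2*k**2)
R(h, u) = 1 (R(h, u) = 5 + (2*1**2)*(-2) = 5 + (2*1)*(-2) = 5 + 2*(-2) = 5 - 4 = 1)
b*R(-39, -27) = 784*1 = 784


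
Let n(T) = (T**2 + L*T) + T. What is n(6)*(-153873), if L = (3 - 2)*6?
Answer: -12002094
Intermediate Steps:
L = 6 (L = 1*6 = 6)
n(T) = T**2 + 7*T (n(T) = (T**2 + 6*T) + T = T**2 + 7*T)
n(6)*(-153873) = (6*(7 + 6))*(-153873) = (6*13)*(-153873) = 78*(-153873) = -12002094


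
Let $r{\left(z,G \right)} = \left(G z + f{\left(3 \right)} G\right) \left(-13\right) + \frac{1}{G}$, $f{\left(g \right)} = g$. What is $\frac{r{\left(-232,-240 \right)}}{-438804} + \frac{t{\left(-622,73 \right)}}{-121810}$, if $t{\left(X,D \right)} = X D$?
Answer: $\frac{2566923449557}{1282817165760} \approx 2.001$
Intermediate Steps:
$r{\left(z,G \right)} = \frac{1}{G} - 39 G - 13 G z$ ($r{\left(z,G \right)} = \left(G z + 3 G\right) \left(-13\right) + \frac{1}{G} = \left(3 G + G z\right) \left(-13\right) + \frac{1}{G} = \left(- 39 G - 13 G z\right) + \frac{1}{G} = \frac{1}{G} - 39 G - 13 G z$)
$t{\left(X,D \right)} = D X$
$\frac{r{\left(-232,-240 \right)}}{-438804} + \frac{t{\left(-622,73 \right)}}{-121810} = \frac{\frac{1}{-240} \left(1 - 13 \left(-240\right)^{2} \left(3 - 232\right)\right)}{-438804} + \frac{73 \left(-622\right)}{-121810} = - \frac{1 - 748800 \left(-229\right)}{240} \left(- \frac{1}{438804}\right) - - \frac{22703}{60905} = - \frac{1 + 171475200}{240} \left(- \frac{1}{438804}\right) + \frac{22703}{60905} = \left(- \frac{1}{240}\right) 171475201 \left(- \frac{1}{438804}\right) + \frac{22703}{60905} = \left(- \frac{171475201}{240}\right) \left(- \frac{1}{438804}\right) + \frac{22703}{60905} = \frac{171475201}{105312960} + \frac{22703}{60905} = \frac{2566923449557}{1282817165760}$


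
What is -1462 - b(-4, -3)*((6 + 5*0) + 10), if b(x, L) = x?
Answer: -1398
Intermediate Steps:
-1462 - b(-4, -3)*((6 + 5*0) + 10) = -1462 - (-4)*((6 + 5*0) + 10) = -1462 - (-4)*((6 + 0) + 10) = -1462 - (-4)*(6 + 10) = -1462 - (-4)*16 = -1462 - 1*(-64) = -1462 + 64 = -1398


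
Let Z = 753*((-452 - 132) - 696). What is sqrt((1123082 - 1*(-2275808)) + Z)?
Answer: 5*sqrt(97402) ≈ 1560.5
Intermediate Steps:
Z = -963840 (Z = 753*(-584 - 696) = 753*(-1280) = -963840)
sqrt((1123082 - 1*(-2275808)) + Z) = sqrt((1123082 - 1*(-2275808)) - 963840) = sqrt((1123082 + 2275808) - 963840) = sqrt(3398890 - 963840) = sqrt(2435050) = 5*sqrt(97402)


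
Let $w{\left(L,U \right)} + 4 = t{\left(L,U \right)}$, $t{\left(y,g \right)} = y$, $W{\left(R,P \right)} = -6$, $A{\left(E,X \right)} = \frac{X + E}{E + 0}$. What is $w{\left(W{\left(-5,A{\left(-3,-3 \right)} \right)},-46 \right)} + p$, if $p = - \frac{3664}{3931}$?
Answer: $- \frac{42974}{3931} \approx -10.932$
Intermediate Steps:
$A{\left(E,X \right)} = \frac{E + X}{E}$
$w{\left(L,U \right)} = -4 + L$
$p = - \frac{3664}{3931}$ ($p = \left(-3664\right) \frac{1}{3931} = - \frac{3664}{3931} \approx -0.93208$)
$w{\left(W{\left(-5,A{\left(-3,-3 \right)} \right)},-46 \right)} + p = \left(-4 - 6\right) - \frac{3664}{3931} = -10 - \frac{3664}{3931} = - \frac{42974}{3931}$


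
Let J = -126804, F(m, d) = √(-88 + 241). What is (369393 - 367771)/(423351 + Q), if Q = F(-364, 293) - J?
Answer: 148725235/50445087312 - 811*√17/50445087312 ≈ 0.0029482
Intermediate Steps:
F(m, d) = 3*√17 (F(m, d) = √153 = 3*√17)
Q = 126804 + 3*√17 (Q = 3*√17 - 1*(-126804) = 3*√17 + 126804 = 126804 + 3*√17 ≈ 1.2682e+5)
(369393 - 367771)/(423351 + Q) = (369393 - 367771)/(423351 + (126804 + 3*√17)) = 1622/(550155 + 3*√17)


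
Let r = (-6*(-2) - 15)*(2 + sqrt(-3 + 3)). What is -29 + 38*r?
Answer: -257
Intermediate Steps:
r = -6 (r = (12 - 15)*(2 + sqrt(0)) = -3*(2 + 0) = -3*2 = -6)
-29 + 38*r = -29 + 38*(-6) = -29 - 228 = -257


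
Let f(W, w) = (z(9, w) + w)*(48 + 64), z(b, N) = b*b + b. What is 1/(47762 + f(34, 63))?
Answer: 1/64898 ≈ 1.5409e-5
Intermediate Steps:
z(b, N) = b + b² (z(b, N) = b² + b = b + b²)
f(W, w) = 10080 + 112*w (f(W, w) = (9*(1 + 9) + w)*(48 + 64) = (9*10 + w)*112 = (90 + w)*112 = 10080 + 112*w)
1/(47762 + f(34, 63)) = 1/(47762 + (10080 + 112*63)) = 1/(47762 + (10080 + 7056)) = 1/(47762 + 17136) = 1/64898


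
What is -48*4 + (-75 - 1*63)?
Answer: -330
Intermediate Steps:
-48*4 + (-75 - 1*63) = -192 + (-75 - 63) = -192 - 138 = -330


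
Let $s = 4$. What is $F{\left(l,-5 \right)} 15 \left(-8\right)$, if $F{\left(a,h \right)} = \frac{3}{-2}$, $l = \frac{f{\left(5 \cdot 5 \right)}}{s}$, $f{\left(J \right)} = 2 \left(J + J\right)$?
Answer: $180$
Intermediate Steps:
$f{\left(J \right)} = 4 J$ ($f{\left(J \right)} = 2 \cdot 2 J = 4 J$)
$l = 25$ ($l = \frac{4 \cdot 5 \cdot 5}{4} = 4 \cdot 25 \cdot \frac{1}{4} = 100 \cdot \frac{1}{4} = 25$)
$F{\left(a,h \right)} = - \frac{3}{2}$ ($F{\left(a,h \right)} = 3 \left(- \frac{1}{2}\right) = - \frac{3}{2}$)
$F{\left(l,-5 \right)} 15 \left(-8\right) = \left(- \frac{3}{2}\right) 15 \left(-8\right) = \left(- \frac{45}{2}\right) \left(-8\right) = 180$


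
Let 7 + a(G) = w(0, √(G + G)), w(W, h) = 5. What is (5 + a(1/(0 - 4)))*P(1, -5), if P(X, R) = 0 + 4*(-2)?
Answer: -24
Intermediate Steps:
a(G) = -2 (a(G) = -7 + 5 = -2)
P(X, R) = -8 (P(X, R) = 0 - 8 = -8)
(5 + a(1/(0 - 4)))*P(1, -5) = (5 - 2)*(-8) = 3*(-8) = -24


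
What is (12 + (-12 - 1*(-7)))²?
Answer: 49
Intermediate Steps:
(12 + (-12 - 1*(-7)))² = (12 + (-12 + 7))² = (12 - 5)² = 7² = 49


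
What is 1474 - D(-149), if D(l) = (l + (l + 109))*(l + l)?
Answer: -54848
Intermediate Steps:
D(l) = 2*l*(109 + 2*l) (D(l) = (l + (109 + l))*(2*l) = (109 + 2*l)*(2*l) = 2*l*(109 + 2*l))
1474 - D(-149) = 1474 - 2*(-149)*(109 + 2*(-149)) = 1474 - 2*(-149)*(109 - 298) = 1474 - 2*(-149)*(-189) = 1474 - 1*56322 = 1474 - 56322 = -54848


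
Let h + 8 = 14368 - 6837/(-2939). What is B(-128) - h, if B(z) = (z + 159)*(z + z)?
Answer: -65534781/2939 ≈ -22298.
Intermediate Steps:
B(z) = 2*z*(159 + z) (B(z) = (159 + z)*(2*z) = 2*z*(159 + z))
h = 42210877/2939 (h = -8 + (14368 - 6837/(-2939)) = -8 + (14368 - 6837*(-1/2939)) = -8 + (14368 + 6837/2939) = -8 + 42234389/2939 = 42210877/2939 ≈ 14362.)
B(-128) - h = 2*(-128)*(159 - 128) - 1*42210877/2939 = 2*(-128)*31 - 42210877/2939 = -7936 - 42210877/2939 = -65534781/2939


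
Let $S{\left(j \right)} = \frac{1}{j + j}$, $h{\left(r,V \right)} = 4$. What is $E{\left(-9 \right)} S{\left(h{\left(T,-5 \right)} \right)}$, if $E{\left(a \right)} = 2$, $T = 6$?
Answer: $\frac{1}{4} \approx 0.25$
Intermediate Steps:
$S{\left(j \right)} = \frac{1}{2 j}$
$E{\left(-9 \right)} S{\left(h{\left(T,-5 \right)} \right)} = 2 \frac{1}{2 \cdot 4} = 2 \cdot \frac{1}{2} \cdot \frac{1}{4} = 2 \cdot \frac{1}{8} = \frac{1}{4}$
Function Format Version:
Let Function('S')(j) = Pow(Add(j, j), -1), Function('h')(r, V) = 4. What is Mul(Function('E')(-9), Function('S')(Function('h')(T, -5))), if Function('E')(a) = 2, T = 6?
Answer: Rational(1, 4) ≈ 0.25000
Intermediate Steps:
Function('S')(j) = Mul(Rational(1, 2), Pow(j, -1)) (Function('S')(j) = Pow(Mul(2, j), -1) = Mul(Rational(1, 2), Pow(j, -1)))
Mul(Function('E')(-9), Function('S')(Function('h')(T, -5))) = Mul(2, Mul(Rational(1, 2), Pow(4, -1))) = Mul(2, Mul(Rational(1, 2), Rational(1, 4))) = Mul(2, Rational(1, 8)) = Rational(1, 4)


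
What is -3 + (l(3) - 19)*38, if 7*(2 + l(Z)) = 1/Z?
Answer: -16783/21 ≈ -799.19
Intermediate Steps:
l(Z) = -2 + 1/(7*Z) (l(Z) = -2 + (1/Z)/7 = -2 + 1/(7*Z))
-3 + (l(3) - 19)*38 = -3 + ((-2 + (1/7)/3) - 19)*38 = -3 + ((-2 + (1/7)*(1/3)) - 19)*38 = -3 + ((-2 + 1/21) - 19)*38 = -3 + (-41/21 - 19)*38 = -3 - 440/21*38 = -3 - 16720/21 = -16783/21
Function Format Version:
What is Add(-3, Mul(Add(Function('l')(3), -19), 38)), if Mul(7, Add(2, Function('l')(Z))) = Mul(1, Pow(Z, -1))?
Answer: Rational(-16783, 21) ≈ -799.19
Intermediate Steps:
Function('l')(Z) = Add(-2, Mul(Rational(1, 7), Pow(Z, -1))) (Function('l')(Z) = Add(-2, Mul(Rational(1, 7), Mul(1, Pow(Z, -1)))) = Add(-2, Mul(Rational(1, 7), Pow(Z, -1))))
Add(-3, Mul(Add(Function('l')(3), -19), 38)) = Add(-3, Mul(Add(Add(-2, Mul(Rational(1, 7), Pow(3, -1))), -19), 38)) = Add(-3, Mul(Add(Add(-2, Mul(Rational(1, 7), Rational(1, 3))), -19), 38)) = Add(-3, Mul(Add(Add(-2, Rational(1, 21)), -19), 38)) = Add(-3, Mul(Add(Rational(-41, 21), -19), 38)) = Add(-3, Mul(Rational(-440, 21), 38)) = Add(-3, Rational(-16720, 21)) = Rational(-16783, 21)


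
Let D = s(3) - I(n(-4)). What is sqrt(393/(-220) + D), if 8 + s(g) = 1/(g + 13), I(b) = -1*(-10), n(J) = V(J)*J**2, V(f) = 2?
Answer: I*sqrt(954635)/220 ≈ 4.4412*I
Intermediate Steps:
n(J) = 2*J**2
I(b) = 10
s(g) = -8 + 1/(13 + g) (s(g) = -8 + 1/(g + 13) = -8 + 1/(13 + g))
D = -287/16 (D = (-103 - 8*3)/(13 + 3) - 1*10 = (-103 - 24)/16 - 10 = (1/16)*(-127) - 10 = -127/16 - 10 = -287/16 ≈ -17.938)
sqrt(393/(-220) + D) = sqrt(393/(-220) - 287/16) = sqrt(393*(-1/220) - 287/16) = sqrt(-393/220 - 287/16) = sqrt(-17357/880) = I*sqrt(954635)/220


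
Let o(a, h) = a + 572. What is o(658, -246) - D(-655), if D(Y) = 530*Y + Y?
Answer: 349035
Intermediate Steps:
D(Y) = 531*Y
o(a, h) = 572 + a
o(658, -246) - D(-655) = (572 + 658) - 531*(-655) = 1230 - 1*(-347805) = 1230 + 347805 = 349035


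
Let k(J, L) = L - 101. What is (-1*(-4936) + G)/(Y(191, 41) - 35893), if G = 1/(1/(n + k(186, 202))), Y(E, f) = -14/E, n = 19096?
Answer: -4609403/6855577 ≈ -0.67236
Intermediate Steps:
k(J, L) = -101 + L
G = 19197 (G = 1/(1/(19096 + (-101 + 202))) = 1/(1/(19096 + 101)) = 1/(1/19197) = 19197)
(-1*(-4936) + G)/(Y(191, 41) - 35893) = (-1*(-4936) + 19197)/(-14/191 - 35893) = (4936 + 19197)/(-14*1/191 - 35893) = 24133/(-14/191 - 35893) = 24133/(-6855577/191) = 24133*(-191/6855577) = -4609403/6855577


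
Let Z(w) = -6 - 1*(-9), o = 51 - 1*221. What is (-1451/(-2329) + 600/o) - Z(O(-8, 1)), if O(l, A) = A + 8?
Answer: -13756/2329 ≈ -5.9064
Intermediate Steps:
O(l, A) = 8 + A
o = -170 (o = 51 - 221 = -170)
Z(w) = 3 (Z(w) = -6 + 9 = 3)
(-1451/(-2329) + 600/o) - Z(O(-8, 1)) = (-1451/(-2329) + 600/(-170)) - 1*3 = (-1451*(-1/2329) + 600*(-1/170)) - 3 = (1451/2329 - 60/17) - 3 = -6769/2329 - 3 = -13756/2329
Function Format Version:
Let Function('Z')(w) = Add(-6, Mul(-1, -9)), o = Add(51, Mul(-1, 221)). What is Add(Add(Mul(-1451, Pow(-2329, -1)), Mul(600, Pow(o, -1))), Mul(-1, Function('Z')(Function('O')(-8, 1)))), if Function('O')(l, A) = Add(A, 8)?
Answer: Rational(-13756, 2329) ≈ -5.9064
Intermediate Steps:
Function('O')(l, A) = Add(8, A)
o = -170 (o = Add(51, -221) = -170)
Function('Z')(w) = 3 (Function('Z')(w) = Add(-6, 9) = 3)
Add(Add(Mul(-1451, Pow(-2329, -1)), Mul(600, Pow(o, -1))), Mul(-1, Function('Z')(Function('O')(-8, 1)))) = Add(Add(Mul(-1451, Pow(-2329, -1)), Mul(600, Pow(-170, -1))), Mul(-1, 3)) = Add(Add(Mul(-1451, Rational(-1, 2329)), Mul(600, Rational(-1, 170))), -3) = Add(Add(Rational(1451, 2329), Rational(-60, 17)), -3) = Add(Rational(-6769, 2329), -3) = Rational(-13756, 2329)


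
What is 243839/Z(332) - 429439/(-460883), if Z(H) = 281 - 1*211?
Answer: 112411310567/32261810 ≈ 3484.3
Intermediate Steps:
Z(H) = 70 (Z(H) = 281 - 211 = 70)
243839/Z(332) - 429439/(-460883) = 243839/70 - 429439/(-460883) = 243839*(1/70) - 429439*(-1/460883) = 243839/70 + 429439/460883 = 112411310567/32261810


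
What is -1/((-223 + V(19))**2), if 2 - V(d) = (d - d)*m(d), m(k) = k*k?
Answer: -1/48841 ≈ -2.0475e-5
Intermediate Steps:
m(k) = k**2
V(d) = 2 (V(d) = 2 - (d - d)*d**2 = 2 - 0*d**2 = 2 - 1*0 = 2 + 0 = 2)
-1/((-223 + V(19))**2) = -1/((-223 + 2)**2) = -1/((-221)**2) = -1/48841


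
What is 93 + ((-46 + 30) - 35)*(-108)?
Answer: 5601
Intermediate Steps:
93 + ((-46 + 30) - 35)*(-108) = 93 + (-16 - 35)*(-108) = 93 - 51*(-108) = 93 + 5508 = 5601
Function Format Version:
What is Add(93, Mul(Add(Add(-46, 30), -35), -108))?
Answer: 5601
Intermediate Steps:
Add(93, Mul(Add(Add(-46, 30), -35), -108)) = Add(93, Mul(Add(-16, -35), -108)) = Add(93, Mul(-51, -108)) = Add(93, 5508) = 5601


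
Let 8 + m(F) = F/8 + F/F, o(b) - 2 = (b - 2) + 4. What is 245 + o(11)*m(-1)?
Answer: 1105/8 ≈ 138.13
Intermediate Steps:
o(b) = 4 + b (o(b) = 2 + ((b - 2) + 4) = 2 + ((-2 + b) + 4) = 2 + (2 + b) = 4 + b)
m(F) = -7 + F/8 (m(F) = -8 + (F/8 + F/F) = -8 + (F*(⅛) + 1) = -8 + (F/8 + 1) = -8 + (1 + F/8) = -7 + F/8)
245 + o(11)*m(-1) = 245 + (4 + 11)*(-7 + (⅛)*(-1)) = 245 + 15*(-7 - ⅛) = 245 + 15*(-57/8) = 245 - 855/8 = 1105/8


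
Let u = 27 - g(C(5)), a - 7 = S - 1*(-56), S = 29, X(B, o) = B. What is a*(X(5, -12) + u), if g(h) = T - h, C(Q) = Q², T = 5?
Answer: 4784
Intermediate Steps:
g(h) = 5 - h
a = 92 (a = 7 + (29 - 1*(-56)) = 7 + (29 + 56) = 7 + 85 = 92)
u = 47 (u = 27 - (5 - 1*5²) = 27 - (5 - 1*25) = 27 - (5 - 25) = 27 - 1*(-20) = 27 + 20 = 47)
a*(X(5, -12) + u) = 92*(5 + 47) = 92*52 = 4784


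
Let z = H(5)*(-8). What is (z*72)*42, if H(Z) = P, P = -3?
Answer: 72576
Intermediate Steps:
H(Z) = -3
z = 24 (z = -3*(-8) = 24)
(z*72)*42 = (24*72)*42 = 1728*42 = 72576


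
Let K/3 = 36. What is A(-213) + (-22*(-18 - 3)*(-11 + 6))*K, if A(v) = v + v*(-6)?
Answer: -248415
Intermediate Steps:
K = 108 (K = 3*36 = 108)
A(v) = -5*v (A(v) = v - 6*v = -5*v)
A(-213) + (-22*(-18 - 3)*(-11 + 6))*K = -5*(-213) - 22*(-18 - 3)*(-11 + 6)*108 = 1065 - (-462)*(-5)*108 = 1065 - 22*105*108 = 1065 - 2310*108 = 1065 - 249480 = -248415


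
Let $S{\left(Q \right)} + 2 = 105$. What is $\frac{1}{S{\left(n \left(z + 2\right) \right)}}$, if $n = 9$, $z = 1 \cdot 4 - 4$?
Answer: $\frac{1}{103} \approx 0.0097087$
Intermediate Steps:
$z = 0$ ($z = 4 - 4 = 0$)
$S{\left(Q \right)} = 103$ ($S{\left(Q \right)} = -2 + 105 = 103$)
$\frac{1}{S{\left(n \left(z + 2\right) \right)}} = \frac{1}{103}$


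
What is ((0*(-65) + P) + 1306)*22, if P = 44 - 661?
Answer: 15158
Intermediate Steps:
P = -617
((0*(-65) + P) + 1306)*22 = ((0*(-65) - 617) + 1306)*22 = ((0 - 617) + 1306)*22 = (-617 + 1306)*22 = 689*22 = 15158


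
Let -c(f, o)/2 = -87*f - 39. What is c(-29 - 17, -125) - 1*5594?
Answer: -13520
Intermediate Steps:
c(f, o) = 78 + 174*f (c(f, o) = -2*(-87*f - 39) = -2*(-39 - 87*f) = 78 + 174*f)
c(-29 - 17, -125) - 1*5594 = (78 + 174*(-29 - 17)) - 1*5594 = (78 + 174*(-46)) - 5594 = (78 - 8004) - 5594 = -7926 - 5594 = -13520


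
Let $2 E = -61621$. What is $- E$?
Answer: $\frac{61621}{2} \approx 30811.0$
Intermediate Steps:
$E = - \frac{61621}{2}$ ($E = \frac{1}{2} \left(-61621\right) = - \frac{61621}{2} \approx -30811.0$)
$- E = \left(-1\right) \left(- \frac{61621}{2}\right) = \frac{61621}{2}$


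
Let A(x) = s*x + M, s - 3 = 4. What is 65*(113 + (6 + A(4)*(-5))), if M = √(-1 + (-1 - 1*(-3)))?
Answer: -1690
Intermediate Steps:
s = 7 (s = 3 + 4 = 7)
M = 1 (M = √(-1 + (-1 + 3)) = √(-1 + 2) = √1 = 1)
A(x) = 1 + 7*x (A(x) = 7*x + 1 = 1 + 7*x)
65*(113 + (6 + A(4)*(-5))) = 65*(113 + (6 + (1 + 7*4)*(-5))) = 65*(113 + (6 + (1 + 28)*(-5))) = 65*(113 + (6 + 29*(-5))) = 65*(113 + (6 - 145)) = 65*(113 - 139) = 65*(-26) = -1690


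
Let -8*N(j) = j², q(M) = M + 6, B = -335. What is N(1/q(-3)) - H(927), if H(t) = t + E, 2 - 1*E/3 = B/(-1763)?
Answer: -118360691/126936 ≈ -932.44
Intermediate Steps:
q(M) = 6 + M
N(j) = -j²/8
E = 9573/1763 (E = 6 - (-1005)/(-1763) = 6 - (-1005)*(-1)/1763 = 6 - 3*335/1763 = 6 - 1005/1763 = 9573/1763 ≈ 5.4299)
H(t) = 9573/1763 + t (H(t) = t + 9573/1763 = 9573/1763 + t)
N(1/q(-3)) - H(927) = -1/(8*(6 - 3)²) - (9573/1763 + 927) = -(1/3)²/8 - 1*1643874/1763 = -(⅓)²/8 - 1643874/1763 = -⅛*⅑ - 1643874/1763 = -1/72 - 1643874/1763 = -118360691/126936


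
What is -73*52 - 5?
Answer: -3801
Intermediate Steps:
-73*52 - 5 = -3796 - 5 = -3801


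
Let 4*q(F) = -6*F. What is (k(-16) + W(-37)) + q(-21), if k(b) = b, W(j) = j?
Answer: -43/2 ≈ -21.500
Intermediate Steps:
q(F) = -3*F/2 (q(F) = (-6*F)/4 = -3*F/2)
(k(-16) + W(-37)) + q(-21) = (-16 - 37) - 3/2*(-21) = -53 + 63/2 = -43/2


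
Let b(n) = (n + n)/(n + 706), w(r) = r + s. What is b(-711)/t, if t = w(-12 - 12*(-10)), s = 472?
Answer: 711/1450 ≈ 0.49035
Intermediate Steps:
w(r) = 472 + r (w(r) = r + 472 = 472 + r)
t = 580 (t = 472 + (-12 - 12*(-10)) = 472 + (-12 + 120) = 472 + 108 = 580)
b(n) = 2*n/(706 + n) (b(n) = (2*n)/(706 + n) = 2*n/(706 + n))
b(-711)/t = (2*(-711)/(706 - 711))/580 = (2*(-711)/(-5))*(1/580) = (2*(-711)*(-⅕))*(1/580) = (1422/5)*(1/580) = 711/1450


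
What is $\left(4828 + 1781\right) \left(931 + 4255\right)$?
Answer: $34274274$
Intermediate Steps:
$\left(4828 + 1781\right) \left(931 + 4255\right) = 6609 \cdot 5186 = 34274274$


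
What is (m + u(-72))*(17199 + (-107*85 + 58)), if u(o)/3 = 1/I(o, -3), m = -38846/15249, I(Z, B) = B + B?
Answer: -379292221/15249 ≈ -24873.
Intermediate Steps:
I(Z, B) = 2*B
m = -38846/15249 (m = -38846*1/15249 = -38846/15249 ≈ -2.5474)
u(o) = -1/2 (u(o) = 3/((2*(-3))) = 3/(-6) = 3*(-1/6) = -1/2)
(m + u(-72))*(17199 + (-107*85 + 58)) = (-38846/15249 - 1/2)*(17199 + (-107*85 + 58)) = -92941*(17199 + (-9095 + 58))/30498 = -92941*(17199 - 9037)/30498 = -92941/30498*8162 = -379292221/15249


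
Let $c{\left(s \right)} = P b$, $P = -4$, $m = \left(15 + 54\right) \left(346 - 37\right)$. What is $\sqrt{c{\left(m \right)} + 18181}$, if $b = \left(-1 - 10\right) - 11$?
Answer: $\sqrt{18269} \approx 135.16$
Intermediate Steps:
$m = 21321$ ($m = 69 \cdot 309 = 21321$)
$b = -22$ ($b = -11 - 11 = -22$)
$c{\left(s \right)} = 88$ ($c{\left(s \right)} = \left(-4\right) \left(-22\right) = 88$)
$\sqrt{c{\left(m \right)} + 18181} = \sqrt{88 + 18181} = \sqrt{18269}$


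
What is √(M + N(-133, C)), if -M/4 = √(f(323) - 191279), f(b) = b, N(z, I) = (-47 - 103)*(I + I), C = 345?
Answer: 2*√(-25875 - 2*I*√47739) ≈ 2.7165 - 321.73*I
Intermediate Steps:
N(z, I) = -300*I
M = -8*I*√47739 (M = -4*√(323 - 191279) = -8*I*√47739 ≈ -1747.9*I)
√(M + N(-133, C)) = √(-8*I*√47739 - 300*345) = √(-8*I*√47739 - 103500) = √(-103500 - 8*I*√47739)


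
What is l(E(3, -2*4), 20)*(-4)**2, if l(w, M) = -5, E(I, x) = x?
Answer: -80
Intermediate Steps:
l(E(3, -2*4), 20)*(-4)**2 = -5*(-4)**2 = -5*16 = -80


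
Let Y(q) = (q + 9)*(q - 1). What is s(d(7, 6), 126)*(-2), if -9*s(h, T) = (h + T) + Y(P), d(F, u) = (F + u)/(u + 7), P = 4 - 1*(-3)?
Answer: 446/9 ≈ 49.556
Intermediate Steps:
P = 7 (P = 4 + 3 = 7)
Y(q) = (-1 + q)*(9 + q) (Y(q) = (9 + q)*(-1 + q) = (-1 + q)*(9 + q))
d(F, u) = (F + u)/(7 + u)
s(h, T) = -32/3 - T/9 - h/9 (s(h, T) = -((h + T) + (-9 + 7² + 8*7))/9 = -((T + h) + (-9 + 49 + 56))/9 = -((T + h) + 96)/9 = -(96 + T + h)/9 = -32/3 - T/9 - h/9)
s(d(7, 6), 126)*(-2) = (-32/3 - ⅑*126 - (7 + 6)/(9*(7 + 6)))*(-2) = (-32/3 - 14 - 13/(9*13))*(-2) = (-32/3 - 14 - 13/117)*(-2) = (-32/3 - 14 - ⅑*1)*(-2) = (-32/3 - 14 - ⅑)*(-2) = -223/9*(-2) = 446/9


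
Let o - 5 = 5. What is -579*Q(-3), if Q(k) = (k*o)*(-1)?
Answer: -17370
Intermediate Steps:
o = 10 (o = 5 + 5 = 10)
Q(k) = -10*k (Q(k) = (k*10)*(-1) = (10*k)*(-1) = -10*k)
-579*Q(-3) = -(-5790)*(-3) = -579*30 = -17370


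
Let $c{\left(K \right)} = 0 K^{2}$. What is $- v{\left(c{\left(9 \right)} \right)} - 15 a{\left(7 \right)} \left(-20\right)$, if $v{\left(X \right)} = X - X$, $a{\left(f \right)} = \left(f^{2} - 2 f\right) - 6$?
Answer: $8700$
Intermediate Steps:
$c{\left(K \right)} = 0$
$a{\left(f \right)} = -6 + f^{2} - 2 f$
$v{\left(X \right)} = 0$
$- v{\left(c{\left(9 \right)} \right)} - 15 a{\left(7 \right)} \left(-20\right) = \left(-1\right) 0 - 15 \left(-6 + 7^{2} - 14\right) \left(-20\right) = 0 - 15 \left(-6 + 49 - 14\right) \left(-20\right) = 0 - 15 \cdot 29 \left(-20\right) = 0 - 435 \left(-20\right) = 0 - -8700 = 0 + 8700 = 8700$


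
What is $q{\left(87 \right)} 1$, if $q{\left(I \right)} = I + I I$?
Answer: $7656$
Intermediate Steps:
$q{\left(I \right)} = I + I^{2}$
$q{\left(87 \right)} 1 = 87 \left(1 + 87\right) 1 = 87 \cdot 88 \cdot 1 = 7656 \cdot 1 = 7656$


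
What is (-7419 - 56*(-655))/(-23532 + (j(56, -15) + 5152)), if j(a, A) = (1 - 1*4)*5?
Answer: -29261/18395 ≈ -1.5907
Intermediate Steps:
j(a, A) = -15 (j(a, A) = (1 - 4)*5 = -3*5 = -15)
(-7419 - 56*(-655))/(-23532 + (j(56, -15) + 5152)) = (-7419 - 56*(-655))/(-23532 + (-15 + 5152)) = (-7419 + 36680)/(-23532 + 5137) = 29261/(-18395) = 29261*(-1/18395) = -29261/18395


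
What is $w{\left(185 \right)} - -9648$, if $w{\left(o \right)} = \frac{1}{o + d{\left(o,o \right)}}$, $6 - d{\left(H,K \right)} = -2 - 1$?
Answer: $\frac{1871713}{194} \approx 9648.0$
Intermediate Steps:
$d{\left(H,K \right)} = 9$ ($d{\left(H,K \right)} = 6 - \left(-2 - 1\right) = 6 - -3 = 6 + 3 = 9$)
$w{\left(o \right)} = \frac{1}{9 + o}$ ($w{\left(o \right)} = \frac{1}{o + 9} = \frac{1}{9 + o}$)
$w{\left(185 \right)} - -9648 = \frac{1}{9 + 185} - -9648 = \frac{1}{194} + 9648 = \frac{1871713}{194}$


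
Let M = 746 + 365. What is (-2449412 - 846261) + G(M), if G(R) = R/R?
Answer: -3295672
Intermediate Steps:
M = 1111
G(R) = 1
(-2449412 - 846261) + G(M) = (-2449412 - 846261) + 1 = -3295673 + 1 = -3295672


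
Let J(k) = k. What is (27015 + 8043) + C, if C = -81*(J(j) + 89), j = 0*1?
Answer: 27849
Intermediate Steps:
j = 0
C = -7209 (C = -81*(0 + 89) = -81*89 = -7209)
(27015 + 8043) + C = (27015 + 8043) - 7209 = 35058 - 7209 = 27849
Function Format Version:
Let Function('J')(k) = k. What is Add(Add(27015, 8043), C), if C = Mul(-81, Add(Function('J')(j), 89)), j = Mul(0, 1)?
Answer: 27849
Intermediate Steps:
j = 0
C = -7209 (C = Mul(-81, Add(0, 89)) = Mul(-81, 89) = -7209)
Add(Add(27015, 8043), C) = Add(Add(27015, 8043), -7209) = Add(35058, -7209) = 27849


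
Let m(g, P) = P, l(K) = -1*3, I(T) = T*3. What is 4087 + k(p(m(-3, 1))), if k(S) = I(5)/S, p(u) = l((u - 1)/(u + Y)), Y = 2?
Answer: 4082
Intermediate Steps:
I(T) = 3*T
l(K) = -3
p(u) = -3
k(S) = 15/S (k(S) = (3*5)/S = 15/S)
4087 + k(p(m(-3, 1))) = 4087 + 15/(-3) = 4087 + 15*(-⅓) = 4087 - 5 = 4082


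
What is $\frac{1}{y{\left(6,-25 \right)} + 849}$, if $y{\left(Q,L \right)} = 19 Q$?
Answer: $\frac{1}{963} \approx 0.0010384$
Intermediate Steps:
$\frac{1}{y{\left(6,-25 \right)} + 849} = \frac{1}{19 \cdot 6 + 849} = \frac{1}{114 + 849} = \frac{1}{963}$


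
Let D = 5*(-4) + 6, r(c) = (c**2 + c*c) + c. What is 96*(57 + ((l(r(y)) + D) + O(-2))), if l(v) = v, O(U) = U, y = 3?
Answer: 5952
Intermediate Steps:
r(c) = c + 2*c**2 (r(c) = (c**2 + c**2) + c = 2*c**2 + c = c + 2*c**2)
D = -14 (D = -20 + 6 = -14)
96*(57 + ((l(r(y)) + D) + O(-2))) = 96*(57 + ((3*(1 + 2*3) - 14) - 2)) = 96*(57 + ((3*(1 + 6) - 14) - 2)) = 96*(57 + ((3*7 - 14) - 2)) = 96*(57 + ((21 - 14) - 2)) = 96*(57 + (7 - 2)) = 96*(57 + 5) = 96*62 = 5952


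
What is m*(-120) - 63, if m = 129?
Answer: -15543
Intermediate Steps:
m*(-120) - 63 = 129*(-120) - 63 = -15480 - 63 = -15543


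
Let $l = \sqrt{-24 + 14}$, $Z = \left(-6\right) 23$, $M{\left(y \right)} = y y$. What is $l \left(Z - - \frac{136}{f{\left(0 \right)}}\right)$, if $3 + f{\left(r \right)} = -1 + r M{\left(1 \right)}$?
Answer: $- 172 i \sqrt{10} \approx - 543.91 i$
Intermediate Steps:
$M{\left(y \right)} = y^{2}$
$f{\left(r \right)} = -4 + r$ ($f{\left(r \right)} = -3 + \left(-1 + r 1^{2}\right) = -3 + \left(-1 + r 1\right) = -3 + \left(-1 + r\right) = -4 + r$)
$Z = -138$
$l = i \sqrt{10}$ ($l = \sqrt{-10} = i \sqrt{10} \approx 3.1623 i$)
$l \left(Z - - \frac{136}{f{\left(0 \right)}}\right) = i \sqrt{10} \left(-138 - - \frac{136}{-4 + 0}\right) = i \sqrt{10} \left(-138 - - \frac{136}{-4}\right) = i \sqrt{10} \left(-138 - \left(-136\right) \left(- \frac{1}{4}\right)\right) = i \sqrt{10} \left(-138 - 34\right) = i \sqrt{10} \left(-172\right) = - 172 i \sqrt{10}$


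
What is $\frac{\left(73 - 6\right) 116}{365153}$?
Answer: $\frac{7772}{365153} \approx 0.021284$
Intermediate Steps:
$\frac{\left(73 - 6\right) 116}{365153} = 67 \cdot 116 \cdot \frac{1}{365153} = 7772 \cdot \frac{1}{365153} = \frac{7772}{365153}$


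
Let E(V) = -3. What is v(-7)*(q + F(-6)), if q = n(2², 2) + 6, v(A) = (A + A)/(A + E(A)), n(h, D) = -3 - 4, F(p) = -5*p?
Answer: 203/5 ≈ 40.600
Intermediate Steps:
n(h, D) = -7
v(A) = 2*A/(-3 + A) (v(A) = (A + A)/(A - 3) = (2*A)/(-3 + A) = 2*A/(-3 + A))
q = -1 (q = -7 + 6 = -1)
v(-7)*(q + F(-6)) = (2*(-7)/(-3 - 7))*(-1 - 5*(-6)) = (2*(-7)/(-10))*(-1 + 30) = (2*(-7)*(-⅒))*29 = (7/5)*29 = 203/5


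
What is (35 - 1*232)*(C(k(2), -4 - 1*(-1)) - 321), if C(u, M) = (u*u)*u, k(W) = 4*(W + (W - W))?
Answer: -37627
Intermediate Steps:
k(W) = 4*W (k(W) = 4*(W + 0) = 4*W)
C(u, M) = u³ (C(u, M) = u²*u = u³)
(35 - 1*232)*(C(k(2), -4 - 1*(-1)) - 321) = (35 - 1*232)*((4*2)³ - 321) = (35 - 232)*(8³ - 321) = -197*(512 - 321) = -197*191 = -37627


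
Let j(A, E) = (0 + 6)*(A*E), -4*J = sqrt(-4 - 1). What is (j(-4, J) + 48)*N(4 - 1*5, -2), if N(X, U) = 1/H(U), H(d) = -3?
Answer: -16 - 2*I*sqrt(5) ≈ -16.0 - 4.4721*I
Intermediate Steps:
J = -I*sqrt(5)/4 (J = -sqrt(-4 - 1)/4 = -I*sqrt(5)/4 ≈ -0.55902*I)
N(X, U) = -1/3 (N(X, U) = 1/(-3) = -1/3)
j(A, E) = 6*A*E (j(A, E) = 6*(A*E) = 6*A*E)
(j(-4, J) + 48)*N(4 - 1*5, -2) = (6*(-4)*(-I*sqrt(5)/4) + 48)*(-1/3) = (6*I*sqrt(5) + 48)*(-1/3) = (48 + 6*I*sqrt(5))*(-1/3) = -16 - 2*I*sqrt(5)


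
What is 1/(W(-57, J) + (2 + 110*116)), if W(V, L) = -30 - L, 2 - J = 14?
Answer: 1/12744 ≈ 7.8468e-5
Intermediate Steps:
J = -12 (J = 2 - 1*14 = 2 - 14 = -12)
1/(W(-57, J) + (2 + 110*116)) = 1/((-30 - 1*(-12)) + (2 + 110*116)) = 1/((-30 + 12) + (2 + 12760)) = 1/(-18 + 12762) = 1/12744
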